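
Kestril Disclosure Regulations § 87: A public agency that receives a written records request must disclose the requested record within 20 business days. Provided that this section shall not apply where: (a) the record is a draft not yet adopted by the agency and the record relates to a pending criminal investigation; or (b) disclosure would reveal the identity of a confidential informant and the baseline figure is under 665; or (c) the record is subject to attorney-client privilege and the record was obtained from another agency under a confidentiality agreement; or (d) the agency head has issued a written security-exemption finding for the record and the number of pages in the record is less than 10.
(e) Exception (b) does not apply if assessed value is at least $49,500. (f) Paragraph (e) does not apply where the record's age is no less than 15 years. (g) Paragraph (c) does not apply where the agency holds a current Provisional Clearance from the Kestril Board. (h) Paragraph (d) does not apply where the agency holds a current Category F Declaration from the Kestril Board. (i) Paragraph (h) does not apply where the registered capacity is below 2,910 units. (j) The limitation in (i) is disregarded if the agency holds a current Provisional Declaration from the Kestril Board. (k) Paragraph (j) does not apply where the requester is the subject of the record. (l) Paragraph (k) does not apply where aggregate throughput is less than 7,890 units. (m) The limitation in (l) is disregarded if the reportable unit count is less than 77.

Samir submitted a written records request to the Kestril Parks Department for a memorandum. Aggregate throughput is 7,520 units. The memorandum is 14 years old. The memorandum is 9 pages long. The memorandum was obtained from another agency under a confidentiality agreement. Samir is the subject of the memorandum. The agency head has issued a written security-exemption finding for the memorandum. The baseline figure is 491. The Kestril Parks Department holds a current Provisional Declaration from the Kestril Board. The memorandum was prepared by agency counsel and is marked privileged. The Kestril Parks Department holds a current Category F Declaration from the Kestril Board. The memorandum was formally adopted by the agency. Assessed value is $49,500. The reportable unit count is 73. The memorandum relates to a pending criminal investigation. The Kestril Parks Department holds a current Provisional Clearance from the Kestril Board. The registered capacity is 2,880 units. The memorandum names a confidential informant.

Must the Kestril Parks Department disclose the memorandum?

No — exception (d) applies; the Kestril Parks Department is not required to disclose the memorandum.

Exception (a) fails — the memorandum has been formally adopted.
Exception (b) is satisfied on its face — the memorandum names a confidential informant; the baseline figure is 491, under the 665 limit. However, paragraphs (e)–(f) must be considered: (e) operates — assessed value is $49,500, meeting the $49,500 threshold. (f) is not triggered (the record's age is 14 years, short of 15 years), so (e) stands. So (b) is unavailable.
Exception (c): the memorandum is privileged; the memorandum was obtained under a confidentiality agreement — every condition holds. However, paragraph (g) must be considered: (g) applies — a current Provisional Clearance is held. So (c) is unavailable.
Exception (d)'s conditions are all satisfied: a written security-exemption finding has been issued; the number of pages in the record is 9, less than the 10 limit. Considering the limiting provisions: (h) is triggered (a current Category F Declaration is held), but is displaced by (i): (i) operates against (h): the registered capacity is 2,880 units, below the 2,910 units limit. (j) would limit (i) — a current Provisional Declaration is held — but (k) sets (j) aside: (k) applies — Samir is the subject of the memorandum. (l) is engaged (aggregate throughput is 7,520 units, less than the 7,890 units limit), but yields to (m): (m) operates against (l): the reportable unit count is 73, less than the 77 limit. So (d) applies.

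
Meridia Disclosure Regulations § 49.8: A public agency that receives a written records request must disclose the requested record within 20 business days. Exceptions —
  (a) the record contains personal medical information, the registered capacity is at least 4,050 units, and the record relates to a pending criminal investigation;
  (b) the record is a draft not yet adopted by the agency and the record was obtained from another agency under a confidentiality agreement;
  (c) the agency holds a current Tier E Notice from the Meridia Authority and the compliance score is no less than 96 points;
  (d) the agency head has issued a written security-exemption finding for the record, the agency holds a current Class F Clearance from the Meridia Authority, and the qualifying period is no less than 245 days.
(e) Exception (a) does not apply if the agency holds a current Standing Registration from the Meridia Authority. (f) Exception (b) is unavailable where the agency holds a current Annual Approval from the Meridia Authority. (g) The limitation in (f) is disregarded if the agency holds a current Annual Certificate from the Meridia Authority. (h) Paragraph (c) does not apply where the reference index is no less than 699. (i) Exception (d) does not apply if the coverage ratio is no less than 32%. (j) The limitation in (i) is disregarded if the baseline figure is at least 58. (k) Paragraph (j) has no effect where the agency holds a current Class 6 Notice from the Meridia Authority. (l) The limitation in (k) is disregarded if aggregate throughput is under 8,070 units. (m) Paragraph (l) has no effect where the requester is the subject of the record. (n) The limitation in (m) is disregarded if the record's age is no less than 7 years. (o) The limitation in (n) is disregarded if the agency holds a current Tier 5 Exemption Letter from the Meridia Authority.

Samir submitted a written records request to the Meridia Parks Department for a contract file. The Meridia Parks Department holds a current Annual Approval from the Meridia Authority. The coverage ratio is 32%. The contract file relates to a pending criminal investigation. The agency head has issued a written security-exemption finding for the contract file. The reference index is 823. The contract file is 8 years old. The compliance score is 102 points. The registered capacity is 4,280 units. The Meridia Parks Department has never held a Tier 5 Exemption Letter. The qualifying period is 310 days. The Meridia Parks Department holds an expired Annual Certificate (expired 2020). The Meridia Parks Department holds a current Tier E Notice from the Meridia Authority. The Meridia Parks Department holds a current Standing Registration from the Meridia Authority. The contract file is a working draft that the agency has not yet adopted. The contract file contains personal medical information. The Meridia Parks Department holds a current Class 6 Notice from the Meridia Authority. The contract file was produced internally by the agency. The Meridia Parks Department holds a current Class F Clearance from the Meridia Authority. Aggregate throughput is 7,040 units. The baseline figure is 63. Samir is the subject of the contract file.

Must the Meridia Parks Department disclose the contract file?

No — exception (d) applies; the Meridia Parks Department is not required to disclose the contract file.

All of (a)'s requirements are met (the contract file contains personal medical information; the registered capacity is 4,280 units, meeting the 4,050 units threshold; the contract file relates to a pending investigation). However, paragraph (e) must be considered: (e) operates against (a): a current Standing Registration is held. Exception (a) does not apply.
Exception (b) requires that the record was obtained from another agency under a confidentiality agreement; but the contract file was produced internally, so (b) is unavailable.
All of (c)'s requirements are met (a current Tier E Notice is held; the compliance score is 102 points, meeting the 96 points threshold). But: (h) is engaged — the reference index is 823, meeting the 699 threshold. So (c) is unavailable.
Exception (d)'s conditions are all satisfied: a written security-exemption finding has been issued; a current Class F Clearance is held; the qualifying period is 310 days, meeting the 245 days threshold. Under paragraphs (i)–(o): (i) would limit (d) — the coverage ratio is 32%, meeting the 32% threshold — but (j) sets (i) aside: (j) operates against (i): the baseline figure is 63, meeting the 58 threshold. (k) would limit (j) — a current Class 6 Notice is held — but (l) sets (k) aside: (l) operates against (k): aggregate throughput is 7,040 units, under the 8,070 units limit. (m) is triggered (Samir is the subject of the contract file), but is itself disapplied by (n): (n) operates — the record's age is 8 years, meeting the 7 years threshold. (o) is not engaged (no current Tier 5 Exemption Letter is held), so (n) stands. (d) remains available.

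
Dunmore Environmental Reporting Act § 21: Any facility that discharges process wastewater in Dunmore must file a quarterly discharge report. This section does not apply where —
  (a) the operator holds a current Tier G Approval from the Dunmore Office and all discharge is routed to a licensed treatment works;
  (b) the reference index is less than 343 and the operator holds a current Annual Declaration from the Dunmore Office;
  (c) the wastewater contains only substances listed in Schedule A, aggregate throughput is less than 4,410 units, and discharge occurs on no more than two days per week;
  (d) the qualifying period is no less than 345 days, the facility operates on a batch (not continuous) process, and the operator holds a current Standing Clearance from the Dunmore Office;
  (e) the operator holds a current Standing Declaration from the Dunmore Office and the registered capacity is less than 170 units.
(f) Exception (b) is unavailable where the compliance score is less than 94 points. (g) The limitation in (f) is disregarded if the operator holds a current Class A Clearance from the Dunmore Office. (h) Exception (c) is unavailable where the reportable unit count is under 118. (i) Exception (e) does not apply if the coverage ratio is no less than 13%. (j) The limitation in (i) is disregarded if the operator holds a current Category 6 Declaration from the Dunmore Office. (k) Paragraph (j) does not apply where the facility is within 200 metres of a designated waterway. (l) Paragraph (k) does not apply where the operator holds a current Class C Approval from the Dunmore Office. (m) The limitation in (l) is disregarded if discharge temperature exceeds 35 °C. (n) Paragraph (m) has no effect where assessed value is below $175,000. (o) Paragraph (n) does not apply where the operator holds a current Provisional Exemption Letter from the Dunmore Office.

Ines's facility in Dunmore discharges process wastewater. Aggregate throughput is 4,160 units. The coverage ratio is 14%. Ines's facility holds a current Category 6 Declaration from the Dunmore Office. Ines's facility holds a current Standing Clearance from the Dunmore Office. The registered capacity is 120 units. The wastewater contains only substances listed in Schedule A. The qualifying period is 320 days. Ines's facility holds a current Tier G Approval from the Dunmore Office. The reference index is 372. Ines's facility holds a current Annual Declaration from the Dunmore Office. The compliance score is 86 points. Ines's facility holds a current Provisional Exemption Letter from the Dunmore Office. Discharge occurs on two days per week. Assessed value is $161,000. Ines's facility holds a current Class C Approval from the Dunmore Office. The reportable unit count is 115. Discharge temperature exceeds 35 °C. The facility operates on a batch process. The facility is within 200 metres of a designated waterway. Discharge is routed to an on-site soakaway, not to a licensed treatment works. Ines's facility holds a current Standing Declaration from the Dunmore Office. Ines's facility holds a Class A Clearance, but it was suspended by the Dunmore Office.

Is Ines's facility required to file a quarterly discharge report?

Yes — Ines's facility must file a quarterly discharge report.

Exception (a) fails — discharge is not routed to a licensed treatment works.
Exception (b) fails — the reference index is 372, not less than 343.
Exception (c)'s conditions are all satisfied: the wastewater is Schedule-A-only; aggregate throughput is 4,160 units, less than the 4,410 units limit; discharge occurs on no more than two days per week. However, paragraph (h) must be considered: (h) applies — the reportable unit count is 115, under the 118 limit. (c) is therefore removed.
Exception (d) requires that the qualifying period is no less than 345 days; but the qualifying period is 320 days, short of 345 days, so (d) is unavailable.
Exception (e) is satisfied on its face — a current Standing Declaration is held; the registered capacity is 120 units, less than the 170 units limit. But: (i) operates against (e): the coverage ratio is 14%, meeting the 13% threshold. (j) would limit (i) — a current Category 6 Declaration is held — but (k) sets (j) aside: (k) operates against (j): the facility is within 200 m of a designated waterway. (l) operates (a current Class C Approval is held), but is itself disapplied by (m): (m) operates — discharge temperature exceeds 35 °C. (n) would limit (m) — assessed value is $161,000, below the $175,000 limit — but (o) sets (n) aside: (o) applies — a current Provisional Exemption Letter is held. (e) is therefore removed.
No exception applies. The general rule governs.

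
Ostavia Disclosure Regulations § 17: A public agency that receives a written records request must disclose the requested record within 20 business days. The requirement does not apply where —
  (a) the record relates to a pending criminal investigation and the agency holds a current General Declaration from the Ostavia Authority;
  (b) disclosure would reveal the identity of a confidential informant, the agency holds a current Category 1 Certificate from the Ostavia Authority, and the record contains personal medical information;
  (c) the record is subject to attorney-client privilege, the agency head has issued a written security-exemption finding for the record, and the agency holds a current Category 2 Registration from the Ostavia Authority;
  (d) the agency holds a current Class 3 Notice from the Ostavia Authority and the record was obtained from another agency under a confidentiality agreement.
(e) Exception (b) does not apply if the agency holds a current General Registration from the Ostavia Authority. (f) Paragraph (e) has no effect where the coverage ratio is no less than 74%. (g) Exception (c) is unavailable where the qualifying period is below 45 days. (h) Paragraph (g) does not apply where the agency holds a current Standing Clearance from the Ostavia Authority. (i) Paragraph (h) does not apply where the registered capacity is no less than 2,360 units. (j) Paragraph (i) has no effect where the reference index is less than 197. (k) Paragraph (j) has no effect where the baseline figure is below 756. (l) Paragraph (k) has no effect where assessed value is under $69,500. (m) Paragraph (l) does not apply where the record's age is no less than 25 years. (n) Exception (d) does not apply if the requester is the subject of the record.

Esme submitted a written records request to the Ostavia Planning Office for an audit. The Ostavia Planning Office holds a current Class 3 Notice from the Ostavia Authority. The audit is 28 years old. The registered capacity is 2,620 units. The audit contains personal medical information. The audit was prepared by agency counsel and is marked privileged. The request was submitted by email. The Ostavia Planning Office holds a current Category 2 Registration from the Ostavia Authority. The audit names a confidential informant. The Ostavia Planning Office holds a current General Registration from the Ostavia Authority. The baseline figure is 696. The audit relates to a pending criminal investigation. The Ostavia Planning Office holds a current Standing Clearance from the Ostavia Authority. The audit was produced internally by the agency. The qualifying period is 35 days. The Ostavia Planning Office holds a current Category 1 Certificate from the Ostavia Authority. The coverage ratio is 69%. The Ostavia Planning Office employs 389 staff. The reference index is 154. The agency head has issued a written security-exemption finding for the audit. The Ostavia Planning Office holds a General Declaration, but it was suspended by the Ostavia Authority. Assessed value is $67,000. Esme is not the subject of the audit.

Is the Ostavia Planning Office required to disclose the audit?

Yes — the Ostavia Planning Office must disclose the audit.

Exception (a) does not apply: no current General Declaration is held.
Exception (b)'s conditions are all satisfied: the audit names a confidential informant; a current Category 1 Certificate is held; the audit contains personal medical information. But: (e) is engaged — a current General Registration is held. (f), which would lift (e), does not operate here — the coverage ratio is 69%, short of 74%. So (b) is unavailable.
Exception (c): the audit is privileged; a written security-exemption finding has been issued; a current Category 2 Registration is held — every condition holds. But: (g) is triggered — the qualifying period is 35 days, below the 45 days limit. (h) would limit (g) — a current Standing Clearance is held — but (i) sets (h) aside: (i) applies — the registered capacity is 2,620 units, meeting the 2,360 units threshold. (j) applies (the reference index is 154, less than the 197 limit), but is overridden by (k): (k) applies — the baseline figure is 696, below the 756 limit. (l) would limit (k) — assessed value is $67,000, under the $69,500 limit — but (m) sets (l) aside: (m) applies — the record's age is 28 years, meeting the 25 years threshold. Exception (c) does not apply.
Exception (d) fails — the audit was produced internally.
Every exception is unavailable, so the rule governs.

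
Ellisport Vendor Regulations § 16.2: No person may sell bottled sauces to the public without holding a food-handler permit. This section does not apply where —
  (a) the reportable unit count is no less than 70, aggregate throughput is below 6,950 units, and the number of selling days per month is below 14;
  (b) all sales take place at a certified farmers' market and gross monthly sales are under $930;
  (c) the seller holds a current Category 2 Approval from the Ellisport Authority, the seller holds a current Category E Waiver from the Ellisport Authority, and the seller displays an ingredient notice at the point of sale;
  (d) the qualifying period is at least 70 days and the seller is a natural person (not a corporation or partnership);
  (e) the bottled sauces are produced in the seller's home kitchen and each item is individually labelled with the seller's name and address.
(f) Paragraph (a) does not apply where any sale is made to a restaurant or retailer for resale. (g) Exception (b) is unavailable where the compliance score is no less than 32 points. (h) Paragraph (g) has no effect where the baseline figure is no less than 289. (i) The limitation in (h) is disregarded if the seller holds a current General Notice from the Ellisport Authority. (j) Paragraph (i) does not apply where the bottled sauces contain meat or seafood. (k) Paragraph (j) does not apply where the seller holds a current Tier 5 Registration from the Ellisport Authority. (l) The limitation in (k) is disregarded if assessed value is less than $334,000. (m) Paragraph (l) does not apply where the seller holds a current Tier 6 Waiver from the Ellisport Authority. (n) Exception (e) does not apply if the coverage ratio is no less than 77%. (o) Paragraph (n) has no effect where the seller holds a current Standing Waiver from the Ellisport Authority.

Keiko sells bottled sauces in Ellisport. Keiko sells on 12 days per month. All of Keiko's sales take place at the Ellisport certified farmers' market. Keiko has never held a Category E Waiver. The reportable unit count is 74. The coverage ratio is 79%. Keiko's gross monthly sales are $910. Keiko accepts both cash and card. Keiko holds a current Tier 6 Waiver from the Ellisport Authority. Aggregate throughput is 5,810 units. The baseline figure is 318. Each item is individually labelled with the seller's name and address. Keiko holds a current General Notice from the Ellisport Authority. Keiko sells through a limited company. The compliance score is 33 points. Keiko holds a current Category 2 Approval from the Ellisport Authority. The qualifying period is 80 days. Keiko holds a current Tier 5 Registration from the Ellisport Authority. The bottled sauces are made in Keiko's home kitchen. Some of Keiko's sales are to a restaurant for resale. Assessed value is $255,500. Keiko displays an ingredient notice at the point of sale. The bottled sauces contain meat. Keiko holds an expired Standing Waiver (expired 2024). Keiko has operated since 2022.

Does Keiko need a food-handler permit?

Yes — Keiko must hold a food-handler permit.

Exception (a)'s conditions are all satisfied: the reportable unit count is 74, meeting the 70 threshold; aggregate throughput is 5,810 units, below the 6,950 units limit; the number of selling days per month is 12, below the 14 limit. But: (f) operates against (a): some sales are to a restaurant for resale. Exception (a) does not apply.
All of (b)'s requirements are met (all sales are at a certified farmers' market; gross monthly sales are $910, under the $930 limit). But: (g) applies — the compliance score is 33 points, meeting the 32 points threshold. (h) would limit (g) — the baseline figure is 318, meeting the 289 threshold — but (i) sets (h) aside: (i) is engaged — a current General Notice is held. (j) would limit (i) — the bottled sauces contain meat — but (k) sets (j) aside: (k) is engaged — a current Tier 5 Registration is held. (l) applies (assessed value is $255,500, less than the $334,000 limit), but is displaced by (m): (m) operates — a current Tier 6 Waiver is held. (b) is therefore removed.
Exception (c) does not apply: there is no Category E Waiver in force.
Exception (d) fails — the seller operates through a limited company.
All of (e)'s requirements are met (the bottled sauces are home-kitchen produced; items are individually labelled). However, paragraphs (n)–(o) must be considered: (n) operates against (e): the coverage ratio is 79%, meeting the 77% threshold. (o) does not operate here (no current Standing Waiver is held), so (n) stands. Exception (e) does not apply.
No exception applies. The general rule governs.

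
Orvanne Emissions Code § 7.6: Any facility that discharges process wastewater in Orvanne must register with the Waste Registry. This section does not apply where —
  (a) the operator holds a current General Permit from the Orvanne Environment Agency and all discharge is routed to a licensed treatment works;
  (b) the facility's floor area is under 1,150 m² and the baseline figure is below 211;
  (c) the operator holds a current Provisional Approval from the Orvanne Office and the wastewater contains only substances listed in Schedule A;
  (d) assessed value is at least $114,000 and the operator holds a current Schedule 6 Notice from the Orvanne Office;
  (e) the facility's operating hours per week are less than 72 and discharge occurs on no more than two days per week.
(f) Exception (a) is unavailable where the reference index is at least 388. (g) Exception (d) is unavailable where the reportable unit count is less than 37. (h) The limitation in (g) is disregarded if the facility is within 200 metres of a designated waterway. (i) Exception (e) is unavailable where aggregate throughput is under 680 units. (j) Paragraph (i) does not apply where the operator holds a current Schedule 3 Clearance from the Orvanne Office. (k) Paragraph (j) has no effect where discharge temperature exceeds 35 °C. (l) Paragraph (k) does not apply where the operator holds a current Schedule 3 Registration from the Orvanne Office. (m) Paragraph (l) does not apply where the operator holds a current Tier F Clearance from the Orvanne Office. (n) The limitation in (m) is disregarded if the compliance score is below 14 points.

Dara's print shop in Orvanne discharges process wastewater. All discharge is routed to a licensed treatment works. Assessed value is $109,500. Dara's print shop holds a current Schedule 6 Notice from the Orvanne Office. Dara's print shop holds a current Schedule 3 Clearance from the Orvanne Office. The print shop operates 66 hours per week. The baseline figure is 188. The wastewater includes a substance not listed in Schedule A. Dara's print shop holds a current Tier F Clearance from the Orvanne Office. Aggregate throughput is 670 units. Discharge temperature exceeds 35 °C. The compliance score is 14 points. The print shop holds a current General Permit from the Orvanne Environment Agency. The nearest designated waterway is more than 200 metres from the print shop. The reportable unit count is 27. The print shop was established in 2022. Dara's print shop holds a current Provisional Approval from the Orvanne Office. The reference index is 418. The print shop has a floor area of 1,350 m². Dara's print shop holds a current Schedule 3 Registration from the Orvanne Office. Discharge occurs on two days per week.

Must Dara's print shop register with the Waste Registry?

Yes — Dara's print shop must register with the Waste Registry.

All of (a)'s requirements are met (a current General Permit is held; discharge is routed to a licensed treatment works). However, paragraph (f) must be considered: (f) applies — the reference index is 418, meeting the 388 threshold. (a) is therefore removed.
Exception (b) fails — the facility's floor area is 1,350 m², not under 1,150 m².
Exception (c) fails — the wastewater includes a non-Schedule-A substance.
Exception (d) does not apply: assessed value is $109,500, short of $114,000.
All of (e)'s requirements are met (the facility's operating hours per week are 66, less than the 72 limit; discharge occurs on no more than two days per week). Turning to paragraphs (i)–(n): (i) operates against (e): aggregate throughput is 670 units, under the 680 units limit. (j) would limit (i) — a current Schedule 3 Clearance is held — but (k) sets (j) aside: (k) operates against (j): discharge temperature exceeds 35 °C. (l) applies (a current Schedule 3 Registration is held), but is overridden by (m): (m) operates against (l): a current Tier F Clearance is held. (n), which would lift (m), is inapplicable — the compliance score is 14 points, not below 14 points. (e) is therefore removed.
None of the exceptions is available; § 7.6 applies in full.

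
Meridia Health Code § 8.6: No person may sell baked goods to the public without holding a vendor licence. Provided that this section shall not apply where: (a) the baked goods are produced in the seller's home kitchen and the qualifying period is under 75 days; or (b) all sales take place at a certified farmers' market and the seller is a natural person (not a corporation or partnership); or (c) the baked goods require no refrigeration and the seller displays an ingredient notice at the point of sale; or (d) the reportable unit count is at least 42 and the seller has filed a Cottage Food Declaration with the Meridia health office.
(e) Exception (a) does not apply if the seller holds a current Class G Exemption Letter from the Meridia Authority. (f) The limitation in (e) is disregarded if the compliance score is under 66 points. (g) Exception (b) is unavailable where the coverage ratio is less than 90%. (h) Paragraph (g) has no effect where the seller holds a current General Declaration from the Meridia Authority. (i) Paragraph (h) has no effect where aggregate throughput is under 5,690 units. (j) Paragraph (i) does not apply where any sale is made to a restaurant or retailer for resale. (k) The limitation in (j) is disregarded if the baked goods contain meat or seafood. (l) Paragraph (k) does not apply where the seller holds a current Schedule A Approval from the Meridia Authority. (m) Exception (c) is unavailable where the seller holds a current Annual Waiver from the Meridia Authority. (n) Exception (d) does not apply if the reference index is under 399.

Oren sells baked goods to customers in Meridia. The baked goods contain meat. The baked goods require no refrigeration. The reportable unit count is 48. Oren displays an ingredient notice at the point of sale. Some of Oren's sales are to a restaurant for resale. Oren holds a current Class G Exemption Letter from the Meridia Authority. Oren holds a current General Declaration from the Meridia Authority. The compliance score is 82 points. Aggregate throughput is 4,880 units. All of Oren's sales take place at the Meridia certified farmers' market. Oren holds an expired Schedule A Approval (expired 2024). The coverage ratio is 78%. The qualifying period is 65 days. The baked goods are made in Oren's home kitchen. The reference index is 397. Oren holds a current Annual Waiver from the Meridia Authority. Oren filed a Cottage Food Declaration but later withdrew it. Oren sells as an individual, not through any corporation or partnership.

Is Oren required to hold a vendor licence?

Yes — Oren must hold a vendor licence.

Exception (a) is satisfied on its face — the baked goods are home-kitchen produced; the qualifying period is 65 days, under the 75 days limit. Turning to paragraphs (e)–(f): (e) operates against (a): a current Class G Exemption Letter is held. (f), which would lift (e), does not operate here — the compliance score is 82 points, not under 66 points. Exception (a) does not apply.
Exception (b) is satisfied on its face — all sales are at a certified farmers' market; the seller is a natural person. But applying paragraphs (g)–(l): (g) operates against (b): the coverage ratio is 78%, less than the 90% limit. (h) applies (a current General Declaration is held), but is overridden by (i): (i) applies — aggregate throughput is 4,880 units, under the 5,690 units limit. (j) is triggered (some sales are to a restaurant for resale), but yields to (k): (k) operates against (j): the baked goods contain meat. (l), which would lift (k), is not triggered — the Schedule A Approval is not current. (b) is therefore removed.
Exception (c) is satisfied on its face — the baked goods are shelf-stable; an ingredient notice is displayed. But: (m) operates against (c): a current Annual Waiver is held. Exception (c) does not apply.
Exception (d) fails — the Cottage Food Declaration was withdrawn.
No exception is made out. Oren falls within the general rule.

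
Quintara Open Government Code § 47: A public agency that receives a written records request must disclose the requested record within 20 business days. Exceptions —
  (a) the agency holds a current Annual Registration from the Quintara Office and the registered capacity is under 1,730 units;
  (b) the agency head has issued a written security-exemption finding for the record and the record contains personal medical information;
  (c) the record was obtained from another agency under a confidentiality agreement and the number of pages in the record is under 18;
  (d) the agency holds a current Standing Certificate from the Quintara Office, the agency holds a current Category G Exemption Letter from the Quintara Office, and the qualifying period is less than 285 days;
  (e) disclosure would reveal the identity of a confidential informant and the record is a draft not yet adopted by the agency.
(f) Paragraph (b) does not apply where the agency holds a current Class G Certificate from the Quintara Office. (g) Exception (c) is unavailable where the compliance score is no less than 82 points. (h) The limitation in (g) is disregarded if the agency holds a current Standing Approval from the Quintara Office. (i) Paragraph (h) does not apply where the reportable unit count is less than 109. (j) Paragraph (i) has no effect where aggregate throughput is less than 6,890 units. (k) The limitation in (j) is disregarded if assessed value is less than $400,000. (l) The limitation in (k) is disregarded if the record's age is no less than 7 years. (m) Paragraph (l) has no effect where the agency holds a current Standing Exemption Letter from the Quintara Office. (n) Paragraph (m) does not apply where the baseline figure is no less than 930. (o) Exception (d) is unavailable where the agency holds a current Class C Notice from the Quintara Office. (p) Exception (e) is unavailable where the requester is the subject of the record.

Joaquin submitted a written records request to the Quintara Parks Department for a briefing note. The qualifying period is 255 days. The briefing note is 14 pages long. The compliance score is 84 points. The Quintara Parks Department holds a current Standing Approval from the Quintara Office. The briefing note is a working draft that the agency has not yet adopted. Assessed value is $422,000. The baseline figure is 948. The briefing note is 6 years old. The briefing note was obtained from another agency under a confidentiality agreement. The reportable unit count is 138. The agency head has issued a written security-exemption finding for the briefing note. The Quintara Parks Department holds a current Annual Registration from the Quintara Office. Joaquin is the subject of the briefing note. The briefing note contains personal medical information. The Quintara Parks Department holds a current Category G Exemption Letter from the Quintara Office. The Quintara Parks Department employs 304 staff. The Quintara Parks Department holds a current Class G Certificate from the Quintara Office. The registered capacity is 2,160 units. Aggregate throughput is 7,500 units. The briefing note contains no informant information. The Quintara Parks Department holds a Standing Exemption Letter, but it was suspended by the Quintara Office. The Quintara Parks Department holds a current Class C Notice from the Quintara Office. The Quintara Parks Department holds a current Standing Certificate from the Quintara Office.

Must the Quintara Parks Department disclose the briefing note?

No — exception (c) applies; the Quintara Parks Department is not required to disclose the briefing note.

Exception (a) does not apply: the registered capacity is 2,160 units, not under 1,730 units.
Exception (b)'s conditions are all satisfied: a written security-exemption finding has been issued; the briefing note contains personal medical information. However, paragraph (f) must be considered: (f) operates against (b): a current Class G Certificate is held. (b) is therefore removed.
Exception (c)'s conditions are all satisfied: the briefing note was obtained under a confidentiality agreement; the number of pages in the record is 14, under the 18 limit. As to paragraphs (g)–(n): (g) operates (the compliance score is 84 points, meeting the 82 points threshold), but is set aside by (h): (h) operates against (g): a current Standing Approval is held. (i) is not engaged (the reportable unit count is 138, not less than 109), so (h) stands. (c) remains available.
Exception (d) is satisfied on its face — a current Standing Certificate is held; a current Category G Exemption Letter is held; the qualifying period is 255 days, less than the 285 days limit. Turning to paragraph (o): (o) applies — a current Class C Notice is held. (d) is therefore removed.
Exception (e) fails — the briefing note contains no informant information.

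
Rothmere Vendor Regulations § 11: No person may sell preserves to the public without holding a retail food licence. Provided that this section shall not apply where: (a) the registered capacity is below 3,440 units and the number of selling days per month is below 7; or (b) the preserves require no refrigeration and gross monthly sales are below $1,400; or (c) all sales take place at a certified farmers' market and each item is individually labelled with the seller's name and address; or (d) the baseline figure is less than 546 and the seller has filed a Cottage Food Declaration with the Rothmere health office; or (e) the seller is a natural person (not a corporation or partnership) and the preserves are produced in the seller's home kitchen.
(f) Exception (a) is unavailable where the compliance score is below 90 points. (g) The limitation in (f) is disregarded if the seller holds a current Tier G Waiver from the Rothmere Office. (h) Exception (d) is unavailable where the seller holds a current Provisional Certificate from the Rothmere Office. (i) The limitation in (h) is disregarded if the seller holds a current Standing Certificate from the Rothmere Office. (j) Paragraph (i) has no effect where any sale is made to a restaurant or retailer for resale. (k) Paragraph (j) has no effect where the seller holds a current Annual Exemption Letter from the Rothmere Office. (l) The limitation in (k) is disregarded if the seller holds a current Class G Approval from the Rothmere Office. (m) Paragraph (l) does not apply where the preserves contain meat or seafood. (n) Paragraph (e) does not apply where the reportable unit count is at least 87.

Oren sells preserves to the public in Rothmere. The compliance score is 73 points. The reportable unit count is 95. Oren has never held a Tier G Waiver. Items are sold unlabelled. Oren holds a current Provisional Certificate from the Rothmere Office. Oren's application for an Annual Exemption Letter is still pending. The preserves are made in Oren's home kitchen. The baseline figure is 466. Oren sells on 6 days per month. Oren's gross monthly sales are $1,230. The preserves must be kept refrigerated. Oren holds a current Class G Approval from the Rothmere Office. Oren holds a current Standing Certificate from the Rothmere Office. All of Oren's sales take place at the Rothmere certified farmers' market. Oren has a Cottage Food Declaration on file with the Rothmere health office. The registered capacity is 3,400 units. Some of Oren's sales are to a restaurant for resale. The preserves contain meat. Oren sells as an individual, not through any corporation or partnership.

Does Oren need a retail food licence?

Yes — Oren must hold a retail food licence.

All of (a)'s requirements are met (the registered capacity is 3,400 units, below the 3,440 units limit; the number of selling days per month is 6, below the 7 limit). Turning to paragraphs (f)–(g): (f) is engaged — the compliance score is 73 points, below the 90 points limit. (g), which would lift (f), is inapplicable — there is no Tier G Waiver in force. (a) is therefore removed.
Exception (b) fails — the preserves require refrigeration.
Exception (c) fails — items are sold unlabelled.
All of (d)'s requirements are met (the baseline figure is 466, less than the 546 limit; a Cottage Food Declaration is on file). But applying paragraphs (h)–(m): (h) operates against (d): a current Provisional Certificate is held. (i) operates (a current Standing Certificate is held), but is overridden by (j): (j) operates — some sales are to a restaurant for resale. (k) is inapplicable (the Annual Exemption Letter is not current), so (j) stands. So (d) is unavailable.
All of (e)'s requirements are met (the seller is a natural person; the preserves are home-kitchen produced). Turning to paragraph (n): (n) operates against (e): the reportable unit count is 95, meeting the 87 threshold. (e) is therefore removed.
Every exception is unavailable, so the rule governs.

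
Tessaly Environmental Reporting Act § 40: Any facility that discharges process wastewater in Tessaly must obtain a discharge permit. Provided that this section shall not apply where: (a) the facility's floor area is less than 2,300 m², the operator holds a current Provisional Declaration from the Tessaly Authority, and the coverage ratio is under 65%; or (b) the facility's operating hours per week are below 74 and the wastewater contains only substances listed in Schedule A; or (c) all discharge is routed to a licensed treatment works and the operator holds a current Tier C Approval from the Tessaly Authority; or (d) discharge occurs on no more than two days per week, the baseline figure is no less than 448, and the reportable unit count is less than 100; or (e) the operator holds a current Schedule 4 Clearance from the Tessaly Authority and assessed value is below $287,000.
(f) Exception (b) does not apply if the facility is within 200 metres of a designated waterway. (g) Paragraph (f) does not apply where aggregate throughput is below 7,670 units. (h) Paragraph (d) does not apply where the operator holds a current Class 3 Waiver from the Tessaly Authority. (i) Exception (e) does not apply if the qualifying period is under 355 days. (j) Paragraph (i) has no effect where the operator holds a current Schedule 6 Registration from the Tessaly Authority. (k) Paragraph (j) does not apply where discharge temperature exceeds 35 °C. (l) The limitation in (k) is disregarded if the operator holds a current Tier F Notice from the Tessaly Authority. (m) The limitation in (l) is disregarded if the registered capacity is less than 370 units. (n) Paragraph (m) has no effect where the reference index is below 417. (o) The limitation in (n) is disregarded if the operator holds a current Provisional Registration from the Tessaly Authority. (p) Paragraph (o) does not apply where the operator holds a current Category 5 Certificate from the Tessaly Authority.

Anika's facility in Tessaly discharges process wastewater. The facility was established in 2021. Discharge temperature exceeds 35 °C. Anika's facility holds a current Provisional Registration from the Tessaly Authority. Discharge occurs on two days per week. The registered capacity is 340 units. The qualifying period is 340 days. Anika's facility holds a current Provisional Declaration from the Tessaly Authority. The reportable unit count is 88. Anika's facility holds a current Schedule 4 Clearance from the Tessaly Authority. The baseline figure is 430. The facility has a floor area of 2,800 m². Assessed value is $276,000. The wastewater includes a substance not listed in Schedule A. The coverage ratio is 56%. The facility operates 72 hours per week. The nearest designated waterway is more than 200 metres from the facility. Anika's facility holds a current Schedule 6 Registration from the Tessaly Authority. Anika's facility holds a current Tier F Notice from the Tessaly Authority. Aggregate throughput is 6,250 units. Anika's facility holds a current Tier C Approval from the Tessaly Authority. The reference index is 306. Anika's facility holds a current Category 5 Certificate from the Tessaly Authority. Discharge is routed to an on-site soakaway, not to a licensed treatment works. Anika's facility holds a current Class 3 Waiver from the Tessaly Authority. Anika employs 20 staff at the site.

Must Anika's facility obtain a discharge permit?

No — exception (e) applies; Anika's facility is not required to obtain a discharge permit.

Exception (a) requires that the facility's floor area is less than 2,300 m²; but the facility's floor area is 2,800 m², not less than 2,300 m², so (a) is unavailable.
Exception (b) fails — the wastewater includes a non-Schedule-A substance.
Exception (c) does not apply: discharge is not routed to a licensed treatment works.
Exception (d) requires that the baseline figure is no less than 448; but the baseline figure is 430, short of 448, so (d) is unavailable.
Exception (e) is satisfied on its face — a current Schedule 4 Clearance is held; assessed value is $276,000, below the $287,000 limit. As to paragraphs (i)–(p): (i) operates (the qualifying period is 340 days, under the 355 days limit), but yields to (j): (j) operates against (i): a current Schedule 6 Registration is held. (k) would limit (j) — discharge temperature exceeds 35 °C — but (l) sets (k) aside: (l) operates against (k): a current Tier F Notice is held. (m) would limit (l) — the registered capacity is 340 units, less than the 370 units limit — but (n) sets (m) aside: (n) operates against (m): the reference index is 306, below the 417 limit. (o) would limit (n) — a current Provisional Registration is held — but (p) sets (o) aside: (p) operates against (o): a current Category 5 Certificate is held. So (e) applies.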